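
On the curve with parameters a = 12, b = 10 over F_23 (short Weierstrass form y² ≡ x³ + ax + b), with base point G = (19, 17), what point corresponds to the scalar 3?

(10, 16)

Repeated addition: build up to 3G.
2G: tangent at (19, 17): λ = (3·19² + 12)/(2·17) ≡ 14/11. 11⁻¹ ≡ 21 (mod 23), so λ ≡ 14·21 ≡ 18.
  x = λ² - 19 - 19 = 324 - 38 ≡ 10; y = λ·(19 - 10) - 17 ≡ 7. → (10, 7)
3G: (10, 7) + (19, 17). λ = (17 - 7)/(19 - 10) ≡ 10/9 mod 23. 9⁻¹ ≡ 18 (mod 23) since 9·18 = 162 ≡ 1, so λ ≡ 19.
  x = λ² - 10 - 19 = 361 - 29 ≡ 10; y = λ·(10 - 10) - 7 ≡ 16. → (10, 16)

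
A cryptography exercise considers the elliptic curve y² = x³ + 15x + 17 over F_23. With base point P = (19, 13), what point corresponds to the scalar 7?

(21, 5)

Double-and-add on 7 = (111)₂. Start with P = (19, 13) for the leading 1-bit.
double: tangent at (19, 13): λ = (3·19² + 15)/(2·13) ≡ 17/3. 3⁻¹ ≡ 8 (mod 23) since 3·8 = 24 ≡ 1, so λ ≡ 17·8 ≡ 21.
  x = λ² - 19 - 19 = 441 - 38 ≡ 12; y = λ·(19 - 12) - 13 ≡ 19. → (12, 19)
add P: (12, 19) + (19, 13). λ = (13 - 19)/(19 - 12) ≡ 17/7 mod 23. 7⁻¹ ≡ 10 (mod 23), so λ ≡ 9.
  x = λ² - 12 - 19 = 81 - 31 ≡ 4; y = λ·(12 - 4) - 19 ≡ 7. → (4, 7)
double: tangent at (4, 7): λ = (3·4² + 15)/(2·7) ≡ 17/14. 14⁻¹ ≡ 5 (mod 23), so λ ≡ 17·5 ≡ 16.
  x = λ² - 4 - 4 = 256 - 8 ≡ 18; y = λ·(4 - 18) - 7 ≡ 22. → (18, 22)
add P: (18, 22) + (19, 13). λ = (13 - 22)/(19 - 18) ≡ 14/1 mod 23. 1⁻¹ ≡ 1 (mod 23) since 1·1 = 1 ≡ 1, so λ ≡ 14.
  x = λ² - 18 - 19 = 196 - 37 ≡ 21; y = λ·(18 - 21) - 22 ≡ 5. → (21, 5)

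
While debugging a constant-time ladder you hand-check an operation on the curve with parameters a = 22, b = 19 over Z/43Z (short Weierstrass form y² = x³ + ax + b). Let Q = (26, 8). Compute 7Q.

(34, 34)

Repeated addition: build up to 7Q.
2Q: tangent at (26, 8): λ = (3·26² + 22)/(2·8) ≡ 29/16. 16⁻¹ ≡ 35 (mod 43), so λ ≡ 29·35 ≡ 26.
  x = λ² - 26 - 26 = 676 - 52 ≡ 22; y = λ·(26 - 22) - 8 ≡ 10. → (22, 10)
3Q: (22, 10) + (26, 8). λ = (8 - 10)/(26 - 22) ≡ 41/4 mod 43. 4⁻¹ ≡ 11 (mod 43) since 4·11 = 44 ≡ 1, so λ ≡ 21.
  x = λ² - 22 - 26 = 441 - 48 ≡ 6; y = λ·(22 - 6) - 10 ≡ 25. → (6, 25)
4Q: (6, 25) + (26, 8). λ = (8 - 25)/(26 - 6) ≡ 26/20 mod 43. 20⁻¹ ≡ 28 (mod 43), so λ ≡ 40.
  x = λ² - 6 - 26 = 1600 - 32 ≡ 20; y = λ·(6 - 20) - 25 ≡ 17. → (20, 17)
5Q: (20, 17) + (26, 8). λ = (8 - 17)/(26 - 20) ≡ 34/6 mod 43. 6⁻¹ ≡ 36 (mod 43), so λ ≡ 20.
  x = λ² - 20 - 26 = 400 - 46 ≡ 10; y = λ·(20 - 10) - 17 ≡ 11. → (10, 11)
6Q: (10, 11) + (26, 8). λ = (8 - 11)/(26 - 10) ≡ 40/16 mod 43. 16⁻¹ ≡ 35 (mod 43) since 16·35 = 560 ≡ 1, so λ ≡ 24.
  x = λ² - 10 - 26 = 576 - 36 ≡ 24; y = λ·(10 - 24) - 11 ≡ 40. → (24, 40)
7Q: (24, 40) + (26, 8). λ = (8 - 40)/(26 - 24) ≡ 11/2 mod 43. 2⁻¹ ≡ 22 (mod 43) since 2·22 = 44 ≡ 1, so λ ≡ 27.
  x = λ² - 24 - 26 = 729 - 50 ≡ 34; y = λ·(24 - 34) - 40 ≡ 34. → (34, 34)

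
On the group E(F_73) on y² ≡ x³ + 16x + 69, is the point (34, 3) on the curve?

no

y² = 3² ≡ 9; x³ + 16x + 69 = 39917 ≡ 59 (mod 73). 9 ≠ 59.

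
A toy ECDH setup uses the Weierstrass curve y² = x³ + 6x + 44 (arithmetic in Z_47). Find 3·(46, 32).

(37, 26)

Write G = (46, 32).
Repeated addition: build up to 3G.
2G: tangent at (46, 32): λ = (3·46² + 6)/(2·32) ≡ 9/17. 17⁻¹ ≡ 36 (mod 47), so λ ≡ 9·36 ≡ 42.
  x = λ² - 46 - 46 = 1764 - 92 ≡ 27; y = λ·(46 - 27) - 32 ≡ 14. → (27, 14)
3G: (27, 14) + (46, 32). λ = (32 - 14)/(46 - 27) ≡ 18/19 mod 47. 19⁻¹ ≡ 5 (mod 47), so λ ≡ 43.
  x = λ² - 27 - 46 = 1849 - 73 ≡ 37; y = λ·(27 - 37) - 14 ≡ 26. → (37, 26)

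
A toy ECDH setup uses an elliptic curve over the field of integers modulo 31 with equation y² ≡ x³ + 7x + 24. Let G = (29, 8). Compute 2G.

(22, 10)

tangent at (29, 8): λ = (3·29² + 7)/(2·8) ≡ 19/16. 16⁻¹ ≡ 2 (mod 31), so λ ≡ 19·2 ≡ 7.
  x = λ² - 29 - 29 = 49 - 58 ≡ 22; y = λ·(29 - 22) - 8 ≡ 10. → (22, 10)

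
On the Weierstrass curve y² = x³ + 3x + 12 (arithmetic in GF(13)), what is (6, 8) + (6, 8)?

(5, 3)

tangent at (6, 8): λ = (3·6² + 3)/(2·8) ≡ 7/3. 3⁻¹ ≡ 9 (mod 13) since 3·9 = 27 ≡ 1, so λ ≡ 7·9 ≡ 11.
  x = λ² - 6 - 6 = 121 - 12 ≡ 5; y = λ·(6 - 5) - 8 ≡ 3. → (5, 3)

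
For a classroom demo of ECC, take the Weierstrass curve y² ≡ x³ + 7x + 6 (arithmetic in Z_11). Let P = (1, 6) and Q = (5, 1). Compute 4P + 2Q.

First 4P:
Double-and-add on 4 = (100)₂. Start with P = (1, 6) for the leading 1-bit.
double: tangent at (1, 6): λ = (3·1² + 7)/(2·6) ≡ 10/1. 1⁻¹ ≡ 1 (mod 11) since 1·1 = 1 ≡ 1, so λ ≡ 10·1 ≡ 10.
  x = λ² - 1 - 1 = 100 - 2 ≡ 10; y = λ·(1 - 10) - 6 ≡ 3. → (10, 3)
double: tangent at (10, 3): λ = (3·10² + 7)/(2·3) ≡ 10/6. 6⁻¹ ≡ 2 (mod 11), so λ ≡ 10·2 ≡ 9.
  x = λ² - 10 - 10 = 81 - 20 ≡ 6; y = λ·(10 - 6) - 3 ≡ 0. → (6, 0)
4P = (6, 0).
Next 2Q:
Repeated addition: build up to 2Q.
2Q: tangent at (5, 1): λ = (3·5² + 7)/(2·1) ≡ 5/2. 2⁻¹ ≡ 6 (mod 11), so λ ≡ 5·6 ≡ 8.
  x = λ² - 5 - 5 = 64 - 10 ≡ 10; y = λ·(5 - 10) - 1 ≡ 3. → (10, 3)
2Q = (10, 3).
Finally 4P + 2Q:
(6, 0) + (10, 3). λ = (3 - 0)/(10 - 6) ≡ 3/4 mod 11. 4⁻¹ ≡ 3 (mod 11), so λ ≡ 9.
  x = λ² - 6 - 10 = 81 - 16 ≡ 10; y = λ·(6 - 10) - 0 ≡ 8. → (10, 8)

(10, 8)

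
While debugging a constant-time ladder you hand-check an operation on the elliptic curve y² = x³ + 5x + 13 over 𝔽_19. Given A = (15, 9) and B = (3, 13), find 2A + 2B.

First 2A:
Repeated addition: build up to 2A.
2A: tangent at (15, 9): λ = (3·15² + 5)/(2·9) ≡ 15/18. 18⁻¹ ≡ 18 (mod 19) since 18·18 = 324 ≡ 1, so λ ≡ 15·18 ≡ 4.
  x = λ² - 15 - 15 = 16 - 30 ≡ 5; y = λ·(15 - 5) - 9 ≡ 12. → (5, 12)
2A = (5, 12).
Next 2B:
Repeated addition: build up to 2B.
2B: tangent at (3, 13): λ = (3·3² + 5)/(2·13) ≡ 13/7. 7⁻¹ ≡ 11 (mod 19), so λ ≡ 13·11 ≡ 10.
  x = λ² - 3 - 3 = 100 - 6 ≡ 18; y = λ·(3 - 18) - 13 ≡ 8. → (18, 8)
2B = (18, 8).
Finally 2A + 2B:
(5, 12) + (18, 8). λ = (8 - 12)/(18 - 5) ≡ 15/13 mod 19. 13⁻¹ ≡ 3 (mod 19) since 13·3 = 39 ≡ 1, so λ ≡ 7.
  x = λ² - 5 - 18 = 49 - 23 ≡ 7; y = λ·(5 - 7) - 12 ≡ 12. → (7, 12)

(7, 12)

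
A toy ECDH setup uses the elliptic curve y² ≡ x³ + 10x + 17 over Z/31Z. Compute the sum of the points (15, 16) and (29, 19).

(15, 16) + (29, 19). λ = (19 - 16)/(29 - 15) ≡ 3/14 mod 31. 14⁻¹ ≡ 20 (mod 31), so λ ≡ 29.
  x = λ² - 15 - 29 = 841 - 44 ≡ 22; y = λ·(15 - 22) - 16 ≡ 29. → (22, 29)

(22, 29)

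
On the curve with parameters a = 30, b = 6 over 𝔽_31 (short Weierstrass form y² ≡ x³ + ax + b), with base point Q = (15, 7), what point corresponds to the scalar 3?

Repeated addition: build up to 3Q.
2Q: tangent at (15, 7): λ = (3·15² + 30)/(2·7) ≡ 23/14. 14⁻¹ ≡ 20 (mod 31) since 14·20 = 280 ≡ 1, so λ ≡ 23·20 ≡ 26.
  x = λ² - 15 - 15 = 676 - 30 ≡ 26; y = λ·(15 - 26) - 7 ≡ 17. → (26, 17)
3Q: (26, 17) + (15, 7). λ = (7 - 17)/(15 - 26) ≡ 21/20 mod 31. 20⁻¹ ≡ 14 (mod 31), so λ ≡ 15.
  x = λ² - 26 - 15 = 225 - 41 ≡ 29; y = λ·(26 - 29) - 17 ≡ 0. → (29, 0)

(29, 0)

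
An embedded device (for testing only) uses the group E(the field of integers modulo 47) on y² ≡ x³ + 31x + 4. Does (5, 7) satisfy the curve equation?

y² = 7² ≡ 2; x³ + 31x + 4 = 284 ≡ 2 (mod 47). 2 = 2.

yes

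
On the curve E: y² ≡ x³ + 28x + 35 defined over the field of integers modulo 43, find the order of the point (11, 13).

2P: tangent at (11, 13): λ = (3·11² + 28)/(2·13) ≡ 4/26. 26⁻¹ ≡ 5 (mod 43), so λ ≡ 4·5 ≡ 20.
  x = λ² - 11 - 11 = 400 - 22 ≡ 34; y = λ·(11 - 34) - 13 ≡ 0. → (34, 0)
3P: (34, 0) + (11, 13). λ = (13 - 0)/(11 - 34) ≡ 13/20 mod 43. 20⁻¹ ≡ 28 (mod 43) since 20·28 = 560 ≡ 1, so λ ≡ 20.
  x = λ² - 34 - 11 = 400 - 45 ≡ 11; y = λ·(34 - 11) - 0 ≡ 30. → (11, 30)
4P: (11, 30) + (11, 13): same x and y₁ ≡ -y₂, so the sum is O.
4P = O, so the order is 4.

4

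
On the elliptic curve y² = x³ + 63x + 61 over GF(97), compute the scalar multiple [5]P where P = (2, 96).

(46, 26)

Repeated addition: build up to 5P.
2P: tangent at (2, 96): λ = (3·2² + 63)/(2·96) ≡ 75/95. 95⁻¹ ≡ 48 (mod 97) since 95·48 = 4560 ≡ 1, so λ ≡ 75·48 ≡ 11.
  x = λ² - 2 - 2 = 121 - 4 ≡ 20; y = λ·(2 - 20) - 96 ≡ 94. → (20, 94)
3P: (20, 94) + (2, 96). λ = (96 - 94)/(2 - 20) ≡ 2/79 mod 97. 79⁻¹ ≡ 70 (mod 97) since 79·70 = 5530 ≡ 1, so λ ≡ 43.
  x = λ² - 20 - 2 = 1849 - 22 ≡ 81; y = λ·(20 - 81) - 94 ≡ 96. → (81, 96)
4P: (81, 96) + (2, 96). λ = (96 - 96)/(2 - 81) ≡ 0/18 mod 97. 18⁻¹ ≡ 27 (mod 97) since 18·27 = 486 ≡ 1, so λ ≡ 0.
  x = λ² - 81 - 2 = 0 - 83 ≡ 14; y = λ·(81 - 14) - 96 ≡ 1. → (14, 1)
5P: (14, 1) + (2, 96). λ = (96 - 1)/(2 - 14) ≡ 95/85 mod 97. 85⁻¹ ≡ 8 (mod 97), so λ ≡ 81.
  x = λ² - 14 - 2 = 6561 - 16 ≡ 46; y = λ·(14 - 46) - 1 ≡ 26. → (46, 26)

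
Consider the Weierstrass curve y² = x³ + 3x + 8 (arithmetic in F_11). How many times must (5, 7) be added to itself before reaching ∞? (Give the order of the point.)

4

2P: tangent at (5, 7): λ = (3·5² + 3)/(2·7) ≡ 1/3. 3⁻¹ ≡ 4 (mod 11) since 3·4 = 12 ≡ 1, so λ ≡ 1·4 ≡ 4.
  x = λ² - 5 - 5 = 16 - 10 ≡ 6; y = λ·(5 - 6) - 7 ≡ 0. → (6, 0)
3P: (6, 0) + (5, 7). λ = (7 - 0)/(5 - 6) ≡ 7/10 mod 11. 10⁻¹ ≡ 10 (mod 11) since 10·10 = 100 ≡ 1, so λ ≡ 4.
  x = λ² - 6 - 5 = 16 - 11 ≡ 5; y = λ·(6 - 5) - 0 ≡ 4. → (5, 4)
4P: (5, 4) + (5, 7): same x and y₁ ≡ -y₂, so the sum is ∞.
4P = ∞, so the order is 4.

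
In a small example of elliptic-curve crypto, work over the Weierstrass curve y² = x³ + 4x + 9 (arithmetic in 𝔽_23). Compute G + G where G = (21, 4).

(8, 22)

tangent at (21, 4): λ = (3·21² + 4)/(2·4) ≡ 16/8. 8⁻¹ ≡ 3 (mod 23), so λ ≡ 16·3 ≡ 2.
  x = λ² - 21 - 21 = 4 - 42 ≡ 8; y = λ·(21 - 8) - 4 ≡ 22. → (8, 22)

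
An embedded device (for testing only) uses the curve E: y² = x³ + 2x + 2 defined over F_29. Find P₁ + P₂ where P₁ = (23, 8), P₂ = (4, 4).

(23, 8) + (4, 4). λ = (4 - 8)/(4 - 23) ≡ 25/10 mod 29. 10⁻¹ ≡ 3 (mod 29), so λ ≡ 17.
  x = λ² - 23 - 4 = 289 - 27 ≡ 1; y = λ·(23 - 1) - 8 ≡ 18. → (1, 18)

(1, 18)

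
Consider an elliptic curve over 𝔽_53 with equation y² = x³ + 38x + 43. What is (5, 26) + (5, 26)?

tangent at (5, 26): λ = (3·5² + 38)/(2·26) ≡ 7/52. 52⁻¹ ≡ 52 (mod 53) since 52·52 = 2704 ≡ 1, so λ ≡ 7·52 ≡ 46.
  x = λ² - 5 - 5 = 2116 - 10 ≡ 39; y = λ·(5 - 39) - 26 ≡ 0. → (39, 0)

(39, 0)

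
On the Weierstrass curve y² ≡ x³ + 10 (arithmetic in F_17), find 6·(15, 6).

Write P = (15, 6).
Double-and-add on 6 = (110)₂. Start with P = (15, 6) for the leading 1-bit.
double: tangent at (15, 6): λ = (3·15² + 0)/(2·6) ≡ 12/12. 12⁻¹ ≡ 10 (mod 17), so λ ≡ 12·10 ≡ 1.
  x = λ² - 15 - 15 = 1 - 30 ≡ 5; y = λ·(15 - 5) - 6 ≡ 4. → (5, 4)
add P: (5, 4) + (15, 6). λ = (6 - 4)/(15 - 5) ≡ 2/10 mod 17. 10⁻¹ ≡ 12 (mod 17) since 10·12 = 120 ≡ 1, so λ ≡ 7.
  x = λ² - 5 - 15 = 49 - 20 ≡ 12; y = λ·(5 - 12) - 4 ≡ 15. → (12, 15)
double: tangent at (12, 15): λ = (3·12² + 0)/(2·15) ≡ 7/13. 13⁻¹ ≡ 4 (mod 17), so λ ≡ 7·4 ≡ 11.
  x = λ² - 12 - 12 = 121 - 24 ≡ 12; y = λ·(12 - 12) - 15 ≡ 2. → (12, 2)

(12, 2)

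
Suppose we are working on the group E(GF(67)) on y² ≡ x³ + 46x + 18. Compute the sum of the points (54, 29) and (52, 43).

(54, 29) + (52, 43). λ = (43 - 29)/(52 - 54) ≡ 14/65 mod 67. 65⁻¹ ≡ 33 (mod 67), so λ ≡ 60.
  x = λ² - 54 - 52 = 3600 - 106 ≡ 10; y = λ·(54 - 10) - 29 ≡ 65. → (10, 65)

(10, 65)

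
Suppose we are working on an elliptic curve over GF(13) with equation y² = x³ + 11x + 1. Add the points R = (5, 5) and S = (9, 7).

(9, 6)

(5, 5) + (9, 7). λ = (7 - 5)/(9 - 5) ≡ 2/4 mod 13. 4⁻¹ ≡ 10 (mod 13), so λ ≡ 7.
  x = λ² - 5 - 9 = 49 - 14 ≡ 9; y = λ·(5 - 9) - 5 ≡ 6. → (9, 6)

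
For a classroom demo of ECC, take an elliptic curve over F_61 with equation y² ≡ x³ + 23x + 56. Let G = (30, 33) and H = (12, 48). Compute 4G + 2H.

First 4G:
Double-and-add on 4 = (100)₂. Start with G = (30, 33) for the leading 1-bit.
double: tangent at (30, 33): λ = (3·30² + 23)/(2·33) ≡ 39/5. 5⁻¹ ≡ 49 (mod 61), so λ ≡ 39·49 ≡ 20.
  x = λ² - 30 - 30 = 400 - 60 ≡ 35; y = λ·(30 - 35) - 33 ≡ 50. → (35, 50)
double: tangent at (35, 50): λ = (3·35² + 23)/(2·50) ≡ 38/39. 39⁻¹ ≡ 36 (mod 61), so λ ≡ 38·36 ≡ 26.
  x = λ² - 35 - 35 = 676 - 70 ≡ 57; y = λ·(35 - 57) - 50 ≡ 49. → (57, 49)
4G = (57, 49).
Next 2H:
Repeated addition: build up to 2H.
2H: tangent at (12, 48): λ = (3·12² + 23)/(2·48) ≡ 28/35. 35⁻¹ ≡ 7 (mod 61) since 35·7 = 245 ≡ 1, so λ ≡ 28·7 ≡ 13.
  x = λ² - 12 - 12 = 169 - 24 ≡ 23; y = λ·(12 - 23) - 48 ≡ 53. → (23, 53)
2H = (23, 53).
Finally 4G + 2H:
(57, 49) + (23, 53). λ = (53 - 49)/(23 - 57) ≡ 4/27 mod 61. 27⁻¹ ≡ 52 (mod 61) since 27·52 = 1404 ≡ 1, so λ ≡ 25.
  x = λ² - 57 - 23 = 625 - 80 ≡ 57; y = λ·(57 - 57) - 49 ≡ 12. → (57, 12)

(57, 12)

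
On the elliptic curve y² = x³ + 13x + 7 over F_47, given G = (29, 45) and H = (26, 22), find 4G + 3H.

(5, 3)

First 4G:
Double-and-add on 4 = (100)₂. Start with G = (29, 45) for the leading 1-bit.
double: tangent at (29, 45): λ = (3·29² + 13)/(2·45) ≡ 45/43. 43⁻¹ ≡ 35 (mod 47), so λ ≡ 45·35 ≡ 24.
  x = λ² - 29 - 29 = 576 - 58 ≡ 1; y = λ·(29 - 1) - 45 ≡ 16. → (1, 16)
double: tangent at (1, 16): λ = (3·1² + 13)/(2·16) ≡ 16/32. 32⁻¹ ≡ 25 (mod 47) since 32·25 = 800 ≡ 1, so λ ≡ 16·25 ≡ 24.
  x = λ² - 1 - 1 = 576 - 2 ≡ 10; y = λ·(1 - 10) - 16 ≡ 3. → (10, 3)
4G = (10, 3).
Next 3H:
Repeated addition: build up to 3H.
2H: tangent at (26, 22): λ = (3·26² + 13)/(2·22) ≡ 20/44. 44⁻¹ ≡ 31 (mod 47), so λ ≡ 20·31 ≡ 9.
  x = λ² - 26 - 26 = 81 - 52 ≡ 29; y = λ·(26 - 29) - 22 ≡ 45. → (29, 45)
3H: (29, 45) + (26, 22). λ = (22 - 45)/(26 - 29) ≡ 24/44 mod 47. 44⁻¹ ≡ 31 (mod 47) since 44·31 = 1364 ≡ 1, so λ ≡ 39.
  x = λ² - 29 - 26 = 1521 - 55 ≡ 9; y = λ·(29 - 9) - 45 ≡ 30. → (9, 30)
3H = (9, 30).
Finally 4G + 3H:
(10, 3) + (9, 30). λ = (30 - 3)/(9 - 10) ≡ 27/46 mod 47. 46⁻¹ ≡ 46 (mod 47) since 46·46 = 2116 ≡ 1, so λ ≡ 20.
  x = λ² - 10 - 9 = 400 - 19 ≡ 5; y = λ·(10 - 5) - 3 ≡ 3. → (5, 3)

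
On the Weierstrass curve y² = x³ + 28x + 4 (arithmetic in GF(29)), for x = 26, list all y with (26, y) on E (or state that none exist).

x³ + 28x + 4 = 18308 ≡ 9 (mod 29).
Square roots of 9 mod 29: 3 and 26 (since 3² = 9 ≡ 9).

3, 26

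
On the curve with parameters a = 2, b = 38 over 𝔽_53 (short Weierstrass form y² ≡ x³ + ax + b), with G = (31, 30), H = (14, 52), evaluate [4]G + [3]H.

(8, 6)

First 4G:
Repeated addition: build up to 4G.
2G: tangent at (31, 30): λ = (3·31² + 2)/(2·30) ≡ 23/7. 7⁻¹ ≡ 38 (mod 53) since 7·38 = 266 ≡ 1, so λ ≡ 23·38 ≡ 26.
  x = λ² - 31 - 31 = 676 - 62 ≡ 31; y = λ·(31 - 31) - 30 ≡ 23. → (31, 23)
3G: (31, 23) + (31, 30): same x and y₁ ≡ -y₂, so the sum is O.
4G: O + (31, 30) = (31, 30) (identity).
4G = (31, 30).
Next 3H:
Repeated addition: build up to 3H.
2H: tangent at (14, 52): λ = (3·14² + 2)/(2·52) ≡ 7/51. 51⁻¹ ≡ 26 (mod 53) since 51·26 = 1326 ≡ 1, so λ ≡ 7·26 ≡ 23.
  x = λ² - 14 - 14 = 529 - 28 ≡ 24; y = λ·(14 - 24) - 52 ≡ 36. → (24, 36)
3H: (24, 36) + (14, 52). λ = (52 - 36)/(14 - 24) ≡ 16/43 mod 53. 43⁻¹ ≡ 37 (mod 53), so λ ≡ 9.
  x = λ² - 24 - 14 = 81 - 38 ≡ 43; y = λ·(24 - 43) - 36 ≡ 5. → (43, 5)
3H = (43, 5).
Finally 4G + 3H:
(31, 30) + (43, 5). λ = (5 - 30)/(43 - 31) ≡ 28/12 mod 53. 12⁻¹ ≡ 31 (mod 53), so λ ≡ 20.
  x = λ² - 31 - 43 = 400 - 74 ≡ 8; y = λ·(31 - 8) - 30 ≡ 6. → (8, 6)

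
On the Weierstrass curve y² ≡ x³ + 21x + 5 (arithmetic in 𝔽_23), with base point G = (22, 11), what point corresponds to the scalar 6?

(11, 16)

Repeated addition: build up to 6G.
2G: tangent at (22, 11): λ = (3·22² + 21)/(2·11) ≡ 1/22. 22⁻¹ ≡ 22 (mod 23), so λ ≡ 1·22 ≡ 22.
  x = λ² - 22 - 22 = 484 - 44 ≡ 3; y = λ·(22 - 3) - 11 ≡ 16. → (3, 16)
3G: (3, 16) + (22, 11). λ = (11 - 16)/(22 - 3) ≡ 18/19 mod 23. 19⁻¹ ≡ 17 (mod 23), so λ ≡ 7.
  x = λ² - 3 - 22 = 49 - 25 ≡ 1; y = λ·(3 - 1) - 16 ≡ 21. → (1, 21)
4G: (1, 21) + (22, 11). λ = (11 - 21)/(22 - 1) ≡ 13/21 mod 23. 21⁻¹ ≡ 11 (mod 23) since 21·11 = 231 ≡ 1, so λ ≡ 5.
  x = λ² - 1 - 22 = 25 - 23 ≡ 2; y = λ·(1 - 2) - 21 ≡ 20. → (2, 20)
5G: (2, 20) + (22, 11). λ = (11 - 20)/(22 - 2) ≡ 14/20 mod 23. 20⁻¹ ≡ 15 (mod 23), so λ ≡ 3.
  x = λ² - 2 - 22 = 9 - 24 ≡ 8; y = λ·(2 - 8) - 20 ≡ 8. → (8, 8)
6G: (8, 8) + (22, 11). λ = (11 - 8)/(22 - 8) ≡ 3/14 mod 23. 14⁻¹ ≡ 5 (mod 23) since 14·5 = 70 ≡ 1, so λ ≡ 15.
  x = λ² - 8 - 22 = 225 - 30 ≡ 11; y = λ·(8 - 11) - 8 ≡ 16. → (11, 16)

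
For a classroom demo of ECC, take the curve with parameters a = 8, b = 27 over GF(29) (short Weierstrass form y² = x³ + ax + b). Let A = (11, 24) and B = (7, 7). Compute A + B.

(20, 3)

(11, 24) + (7, 7). λ = (7 - 24)/(7 - 11) ≡ 12/25 mod 29. 25⁻¹ ≡ 7 (mod 29), so λ ≡ 26.
  x = λ² - 11 - 7 = 676 - 18 ≡ 20; y = λ·(11 - 20) - 24 ≡ 3. → (20, 3)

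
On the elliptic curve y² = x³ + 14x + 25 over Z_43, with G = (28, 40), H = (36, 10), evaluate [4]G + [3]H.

First 4G:
Double-and-add on 4 = (100)₂. Start with G = (28, 40) for the leading 1-bit.
double: tangent at (28, 40): λ = (3·28² + 14)/(2·40) ≡ 1/37. 37⁻¹ ≡ 7 (mod 43), so λ ≡ 1·7 ≡ 7.
  x = λ² - 28 - 28 = 49 - 56 ≡ 36; y = λ·(28 - 36) - 40 ≡ 33. → (36, 33)
double: tangent at (36, 33): λ = (3·36² + 14)/(2·33) ≡ 32/23. 23⁻¹ ≡ 15 (mod 43) since 23·15 = 345 ≡ 1, so λ ≡ 32·15 ≡ 7.
  x = λ² - 36 - 36 = 49 - 72 ≡ 20; y = λ·(36 - 20) - 33 ≡ 36. → (20, 36)
4G = (20, 36).
Next 3H:
Repeated addition: build up to 3H.
2H: tangent at (36, 10): λ = (3·36² + 14)/(2·10) ≡ 32/20. 20⁻¹ ≡ 28 (mod 43), so λ ≡ 32·28 ≡ 36.
  x = λ² - 36 - 36 = 1296 - 72 ≡ 20; y = λ·(36 - 20) - 10 ≡ 7. → (20, 7)
3H: (20, 7) + (36, 10). λ = (10 - 7)/(36 - 20) ≡ 3/16 mod 43. 16⁻¹ ≡ 35 (mod 43) since 16·35 = 560 ≡ 1, so λ ≡ 19.
  x = λ² - 20 - 36 = 361 - 56 ≡ 4; y = λ·(20 - 4) - 7 ≡ 39. → (4, 39)
3H = (4, 39).
Finally 4G + 3H:
(20, 36) + (4, 39). λ = (39 - 36)/(4 - 20) ≡ 3/27 mod 43. 27⁻¹ ≡ 8 (mod 43), so λ ≡ 24.
  x = λ² - 20 - 4 = 576 - 24 ≡ 36; y = λ·(20 - 36) - 36 ≡ 10. → (36, 10)

(36, 10)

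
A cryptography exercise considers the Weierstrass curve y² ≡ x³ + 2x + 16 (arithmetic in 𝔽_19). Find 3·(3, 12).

(0, 4)

Write G = (3, 12).
Repeated addition: build up to 3G.
2G: tangent at (3, 12): λ = (3·3² + 2)/(2·12) ≡ 10/5. 5⁻¹ ≡ 4 (mod 19) since 5·4 = 20 ≡ 1, so λ ≡ 10·4 ≡ 2.
  x = λ² - 3 - 3 = 4 - 6 ≡ 17; y = λ·(3 - 17) - 12 ≡ 17. → (17, 17)
3G: (17, 17) + (3, 12). λ = (12 - 17)/(3 - 17) ≡ 14/5 mod 19. 5⁻¹ ≡ 4 (mod 19), so λ ≡ 18.
  x = λ² - 17 - 3 = 324 - 20 ≡ 0; y = λ·(17 - 0) - 17 ≡ 4. → (0, 4)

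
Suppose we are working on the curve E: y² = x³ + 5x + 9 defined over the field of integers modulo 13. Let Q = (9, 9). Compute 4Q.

(2, 12)

Repeated addition: build up to 4Q.
2Q: tangent at (9, 9): λ = (3·9² + 5)/(2·9) ≡ 1/5. 5⁻¹ ≡ 8 (mod 13) since 5·8 = 40 ≡ 1, so λ ≡ 1·8 ≡ 8.
  x = λ² - 9 - 9 = 64 - 18 ≡ 7; y = λ·(9 - 7) - 9 ≡ 7. → (7, 7)
3Q: (7, 7) + (9, 9). λ = (9 - 7)/(9 - 7) ≡ 2/2 mod 13. 2⁻¹ ≡ 7 (mod 13) since 2·7 = 14 ≡ 1, so λ ≡ 1.
  x = λ² - 7 - 9 = 1 - 16 ≡ 11; y = λ·(7 - 11) - 7 ≡ 2. → (11, 2)
4Q: (11, 2) + (9, 9). λ = (9 - 2)/(9 - 11) ≡ 7/11 mod 13. 11⁻¹ ≡ 6 (mod 13), so λ ≡ 3.
  x = λ² - 11 - 9 = 9 - 20 ≡ 2; y = λ·(11 - 2) - 2 ≡ 12. → (2, 12)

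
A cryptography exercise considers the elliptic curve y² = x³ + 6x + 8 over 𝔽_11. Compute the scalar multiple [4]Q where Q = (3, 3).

(10, 10)

Repeated addition: build up to 4Q.
2Q: tangent at (3, 3): λ = (3·3² + 6)/(2·3) ≡ 0/6. 6⁻¹ ≡ 2 (mod 11), so λ ≡ 0·2 ≡ 0.
  x = λ² - 3 - 3 = 0 - 6 ≡ 5; y = λ·(3 - 5) - 3 ≡ 8. → (5, 8)
3Q: (5, 8) + (3, 3). λ = (3 - 8)/(3 - 5) ≡ 6/9 mod 11. 9⁻¹ ≡ 5 (mod 11) since 9·5 = 45 ≡ 1, so λ ≡ 8.
  x = λ² - 5 - 3 = 64 - 8 ≡ 1; y = λ·(5 - 1) - 8 ≡ 2. → (1, 2)
4Q: (1, 2) + (3, 3). λ = (3 - 2)/(3 - 1) ≡ 1/2 mod 11. 2⁻¹ ≡ 6 (mod 11) since 2·6 = 12 ≡ 1, so λ ≡ 6.
  x = λ² - 1 - 3 = 36 - 4 ≡ 10; y = λ·(1 - 10) - 2 ≡ 10. → (10, 10)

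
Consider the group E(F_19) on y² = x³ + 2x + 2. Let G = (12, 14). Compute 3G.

Repeated addition: build up to 3G.
2G: tangent at (12, 14): λ = (3·12² + 2)/(2·14) ≡ 16/9. 9⁻¹ ≡ 17 (mod 19) since 9·17 = 153 ≡ 1, so λ ≡ 16·17 ≡ 6.
  x = λ² - 12 - 12 = 36 - 24 ≡ 12; y = λ·(12 - 12) - 14 ≡ 5. → (12, 5)
3G: (12, 5) + (12, 14): same x and y₁ ≡ -y₂, so the sum is 𝒪.

O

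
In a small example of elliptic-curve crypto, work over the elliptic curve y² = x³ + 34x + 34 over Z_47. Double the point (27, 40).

tangent at (27, 40): λ = (3·27² + 34)/(2·40) ≡ 12/33. 33⁻¹ ≡ 10 (mod 47), so λ ≡ 12·10 ≡ 26.
  x = λ² - 27 - 27 = 676 - 54 ≡ 11; y = λ·(27 - 11) - 40 ≡ 0. → (11, 0)

(11, 0)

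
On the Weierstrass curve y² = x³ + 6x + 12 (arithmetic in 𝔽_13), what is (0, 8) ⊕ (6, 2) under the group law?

(8, 0)

(0, 8) + (6, 2). λ = (2 - 8)/(6 - 0) ≡ 7/6 mod 13. 6⁻¹ ≡ 11 (mod 13), so λ ≡ 12.
  x = λ² - 0 - 6 = 144 - 6 ≡ 8; y = λ·(0 - 8) - 8 ≡ 0. → (8, 0)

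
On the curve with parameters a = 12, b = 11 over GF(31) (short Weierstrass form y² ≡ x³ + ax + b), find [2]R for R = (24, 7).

tangent at (24, 7): λ = (3·24² + 12)/(2·7) ≡ 4/14. 14⁻¹ ≡ 20 (mod 31), so λ ≡ 4·20 ≡ 18.
  x = λ² - 24 - 24 = 324 - 48 ≡ 28; y = λ·(24 - 28) - 7 ≡ 14. → (28, 14)

(28, 14)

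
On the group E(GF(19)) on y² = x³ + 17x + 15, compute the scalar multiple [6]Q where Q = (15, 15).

(18, 4)

Repeated addition: build up to 6Q.
2Q: tangent at (15, 15): λ = (3·15² + 17)/(2·15) ≡ 8/11. 11⁻¹ ≡ 7 (mod 19) since 11·7 = 77 ≡ 1, so λ ≡ 8·7 ≡ 18.
  x = λ² - 15 - 15 = 324 - 30 ≡ 9; y = λ·(15 - 9) - 15 ≡ 17. → (9, 17)
3Q: (9, 17) + (15, 15). λ = (15 - 17)/(15 - 9) ≡ 17/6 mod 19. 6⁻¹ ≡ 16 (mod 19) since 6·16 = 96 ≡ 1, so λ ≡ 6.
  x = λ² - 9 - 15 = 36 - 24 ≡ 12; y = λ·(9 - 12) - 17 ≡ 3. → (12, 3)
4Q: (12, 3) + (15, 15). λ = (15 - 3)/(15 - 12) ≡ 12/3 mod 19. 3⁻¹ ≡ 13 (mod 19) since 3·13 = 39 ≡ 1, so λ ≡ 4.
  x = λ² - 12 - 15 = 16 - 27 ≡ 8; y = λ·(12 - 8) - 3 ≡ 13. → (8, 13)
5Q: (8, 13) + (15, 15). λ = (15 - 13)/(15 - 8) ≡ 2/7 mod 19. 7⁻¹ ≡ 11 (mod 19), so λ ≡ 3.
  x = λ² - 8 - 15 = 9 - 23 ≡ 5; y = λ·(8 - 5) - 13 ≡ 15. → (5, 15)
6Q: (5, 15) + (15, 15). λ = (15 - 15)/(15 - 5) ≡ 0/10 mod 19. 10⁻¹ ≡ 2 (mod 19) since 10·2 = 20 ≡ 1, so λ ≡ 0.
  x = λ² - 5 - 15 = 0 - 20 ≡ 18; y = λ·(5 - 18) - 15 ≡ 4. → (18, 4)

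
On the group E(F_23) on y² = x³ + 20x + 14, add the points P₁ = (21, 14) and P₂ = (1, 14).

(21, 14) + (1, 14). λ = (14 - 14)/(1 - 21) ≡ 0/3 mod 23. 3⁻¹ ≡ 8 (mod 23) since 3·8 = 24 ≡ 1, so λ ≡ 0.
  x = λ² - 21 - 1 = 0 - 22 ≡ 1; y = λ·(21 - 1) - 14 ≡ 9. → (1, 9)

(1, 9)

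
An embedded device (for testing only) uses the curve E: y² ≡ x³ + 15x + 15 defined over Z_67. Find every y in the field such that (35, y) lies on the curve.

none

x³ + 15x + 15 = 43415 ≡ 66 (mod 67).
66 is a non-residue mod 67; no y exists.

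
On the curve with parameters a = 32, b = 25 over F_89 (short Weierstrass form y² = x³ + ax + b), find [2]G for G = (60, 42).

(53, 30)

tangent at (60, 42): λ = (3·60² + 32)/(2·42) ≡ 63/84. 84⁻¹ ≡ 71 (mod 89), so λ ≡ 63·71 ≡ 23.
  x = λ² - 60 - 60 = 529 - 120 ≡ 53; y = λ·(60 - 53) - 42 ≡ 30. → (53, 30)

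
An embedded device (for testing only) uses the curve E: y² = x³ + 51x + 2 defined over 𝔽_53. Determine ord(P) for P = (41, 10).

2P: tangent at (41, 10): λ = (3·41² + 51)/(2·10) ≡ 6/20. 20⁻¹ ≡ 8 (mod 53), so λ ≡ 6·8 ≡ 48.
  x = λ² - 41 - 41 = 2304 - 82 ≡ 49; y = λ·(41 - 49) - 10 ≡ 30. → (49, 30)
3P: (49, 30) + (41, 10). λ = (10 - 30)/(41 - 49) ≡ 33/45 mod 53. 45⁻¹ ≡ 33 (mod 53), so λ ≡ 29.
  x = λ² - 49 - 41 = 841 - 90 ≡ 9; y = λ·(49 - 9) - 30 ≡ 17. → (9, 17)
4P: (9, 17) + (41, 10). λ = (10 - 17)/(41 - 9) ≡ 46/32 mod 53. 32⁻¹ ≡ 5 (mod 53), so λ ≡ 18.
  x = λ² - 9 - 41 = 324 - 50 ≡ 9; y = λ·(9 - 9) - 17 ≡ 36. → (9, 36)
5P: (9, 36) + (41, 10). λ = (10 - 36)/(41 - 9) ≡ 27/32 mod 53. 32⁻¹ ≡ 5 (mod 53), so λ ≡ 29.
  x = λ² - 9 - 41 = 841 - 50 ≡ 49; y = λ·(9 - 49) - 36 ≡ 23. → (49, 23)
6P: (49, 23) + (41, 10). λ = (10 - 23)/(41 - 49) ≡ 40/45 mod 53. 45⁻¹ ≡ 33 (mod 53) since 45·33 = 1485 ≡ 1, so λ ≡ 48.
  x = λ² - 49 - 41 = 2304 - 90 ≡ 41; y = λ·(49 - 41) - 23 ≡ 43. → (41, 43)
7P: (41, 43) + (41, 10): same x and y₁ ≡ -y₂, so the sum is O.
7P = O, so the order is 7.

7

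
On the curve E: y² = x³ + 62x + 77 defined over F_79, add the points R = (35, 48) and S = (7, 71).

(41, 19)

(35, 48) + (7, 71). λ = (71 - 48)/(7 - 35) ≡ 23/51 mod 79. 51⁻¹ ≡ 31 (mod 79) since 51·31 = 1581 ≡ 1, so λ ≡ 2.
  x = λ² - 35 - 7 = 4 - 42 ≡ 41; y = λ·(35 - 41) - 48 ≡ 19. → (41, 19)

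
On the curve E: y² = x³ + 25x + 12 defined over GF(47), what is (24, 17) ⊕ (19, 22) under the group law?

(24, 17) + (19, 22). λ = (22 - 17)/(19 - 24) ≡ 5/42 mod 47. 42⁻¹ ≡ 28 (mod 47), so λ ≡ 46.
  x = λ² - 24 - 19 = 2116 - 43 ≡ 5; y = λ·(24 - 5) - 17 ≡ 11. → (5, 11)

(5, 11)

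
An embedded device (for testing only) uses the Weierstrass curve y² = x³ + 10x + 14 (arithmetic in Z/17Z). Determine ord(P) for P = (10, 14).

10

2P: tangent at (10, 14): λ = (3·10² + 10)/(2·14) ≡ 4/11. 11⁻¹ ≡ 14 (mod 17), so λ ≡ 4·14 ≡ 5.
  x = λ² - 10 - 10 = 25 - 20 ≡ 5; y = λ·(10 - 5) - 14 ≡ 11. → (5, 11)
3P: (5, 11) + (10, 14). λ = (14 - 11)/(10 - 5) ≡ 3/5 mod 17. 5⁻¹ ≡ 7 (mod 17), so λ ≡ 4.
  x = λ² - 5 - 10 = 16 - 15 ≡ 1; y = λ·(5 - 1) - 11 ≡ 5. → (1, 5)
4P: (1, 5) + (10, 14). λ = (14 - 5)/(10 - 1) ≡ 9/9 mod 17. 9⁻¹ ≡ 2 (mod 17), so λ ≡ 1.
  x = λ² - 1 - 10 = 1 - 11 ≡ 7; y = λ·(1 - 7) - 5 ≡ 6. → (7, 6)
5P: (7, 6) + (10, 14). λ = (14 - 6)/(10 - 7) ≡ 8/3 mod 17. 3⁻¹ ≡ 6 (mod 17), so λ ≡ 14.
  x = λ² - 7 - 10 = 196 - 17 ≡ 9; y = λ·(7 - 9) - 6 ≡ 0. → (9, 0)
6P: (9, 0) + (10, 14). λ = (14 - 0)/(10 - 9) ≡ 14/1 mod 17. 1⁻¹ ≡ 1 (mod 17), so λ ≡ 14.
  x = λ² - 9 - 10 = 196 - 19 ≡ 7; y = λ·(9 - 7) - 0 ≡ 11. → (7, 11)
7P: (7, 11) + (10, 14). λ = (14 - 11)/(10 - 7) ≡ 3/3 mod 17. 3⁻¹ ≡ 6 (mod 17) since 3·6 = 18 ≡ 1, so λ ≡ 1.
  x = λ² - 7 - 10 = 1 - 17 ≡ 1; y = λ·(7 - 1) - 11 ≡ 12. → (1, 12)
8P: (1, 12) + (10, 14). λ = (14 - 12)/(10 - 1) ≡ 2/9 mod 17. 9⁻¹ ≡ 2 (mod 17) since 9·2 = 18 ≡ 1, so λ ≡ 4.
  x = λ² - 1 - 10 = 16 - 11 ≡ 5; y = λ·(1 - 5) - 12 ≡ 6. → (5, 6)
9P: (5, 6) + (10, 14). λ = (14 - 6)/(10 - 5) ≡ 8/5 mod 17. 5⁻¹ ≡ 7 (mod 17), so λ ≡ 5.
  x = λ² - 5 - 10 = 25 - 15 ≡ 10; y = λ·(5 - 10) - 6 ≡ 3. → (10, 3)
10P: (10, 3) + (10, 14): same x and y₁ ≡ -y₂, so the sum is ∞.
10P = ∞, so the order is 10.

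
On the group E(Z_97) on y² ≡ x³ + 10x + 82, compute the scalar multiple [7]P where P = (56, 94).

(48, 34)

Repeated addition: build up to 7P.
2P: tangent at (56, 94): λ = (3·56² + 10)/(2·94) ≡ 9/91. 91⁻¹ ≡ 16 (mod 97) since 91·16 = 1456 ≡ 1, so λ ≡ 9·16 ≡ 47.
  x = λ² - 56 - 56 = 2209 - 112 ≡ 60; y = λ·(56 - 60) - 94 ≡ 9. → (60, 9)
3P: (60, 9) + (56, 94). λ = (94 - 9)/(56 - 60) ≡ 85/93 mod 97. 93⁻¹ ≡ 24 (mod 97) since 93·24 = 2232 ≡ 1, so λ ≡ 3.
  x = λ² - 60 - 56 = 9 - 116 ≡ 87; y = λ·(60 - 87) - 9 ≡ 7. → (87, 7)
4P: (87, 7) + (56, 94). λ = (94 - 7)/(56 - 87) ≡ 87/66 mod 97. 66⁻¹ ≡ 25 (mod 97), so λ ≡ 41.
  x = λ² - 87 - 56 = 1681 - 143 ≡ 83; y = λ·(87 - 83) - 7 ≡ 60. → (83, 60)
5P: (83, 60) + (56, 94). λ = (94 - 60)/(56 - 83) ≡ 34/70 mod 97. 70⁻¹ ≡ 79 (mod 97), so λ ≡ 67.
  x = λ² - 83 - 56 = 4489 - 139 ≡ 82; y = λ·(83 - 82) - 60 ≡ 7. → (82, 7)
6P: (82, 7) + (56, 94). λ = (94 - 7)/(56 - 82) ≡ 87/71 mod 97. 71⁻¹ ≡ 41 (mod 97), so λ ≡ 75.
  x = λ² - 82 - 56 = 5625 - 138 ≡ 55; y = λ·(82 - 55) - 7 ≡ 78. → (55, 78)
7P: (55, 78) + (56, 94). λ = (94 - 78)/(56 - 55) ≡ 16/1 mod 97. 1⁻¹ ≡ 1 (mod 97) since 1·1 = 1 ≡ 1, so λ ≡ 16.
  x = λ² - 55 - 56 = 256 - 111 ≡ 48; y = λ·(55 - 48) - 78 ≡ 34. → (48, 34)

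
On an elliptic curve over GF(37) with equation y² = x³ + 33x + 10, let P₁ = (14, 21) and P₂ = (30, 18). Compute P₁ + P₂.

(27, 30)

(14, 21) + (30, 18). λ = (18 - 21)/(30 - 14) ≡ 34/16 mod 37. 16⁻¹ ≡ 7 (mod 37) since 16·7 = 112 ≡ 1, so λ ≡ 16.
  x = λ² - 14 - 30 = 256 - 44 ≡ 27; y = λ·(14 - 27) - 21 ≡ 30. → (27, 30)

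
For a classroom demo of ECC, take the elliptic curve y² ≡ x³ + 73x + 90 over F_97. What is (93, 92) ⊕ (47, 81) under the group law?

(93, 92) + (47, 81). λ = (81 - 92)/(47 - 93) ≡ 86/51 mod 97. 51⁻¹ ≡ 78 (mod 97), so λ ≡ 15.
  x = λ² - 93 - 47 = 225 - 140 ≡ 85; y = λ·(93 - 85) - 92 ≡ 28. → (85, 28)

(85, 28)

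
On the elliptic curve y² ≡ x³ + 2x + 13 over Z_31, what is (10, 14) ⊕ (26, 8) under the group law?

(10, 14) + (26, 8). λ = (8 - 14)/(26 - 10) ≡ 25/16 mod 31. 16⁻¹ ≡ 2 (mod 31), so λ ≡ 19.
  x = λ² - 10 - 26 = 361 - 36 ≡ 15; y = λ·(10 - 15) - 14 ≡ 15. → (15, 15)

(15, 15)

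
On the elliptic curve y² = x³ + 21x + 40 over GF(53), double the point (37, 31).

(3, 17)

tangent at (37, 31): λ = (3·37² + 21)/(2·31) ≡ 47/9. 9⁻¹ ≡ 6 (mod 53) since 9·6 = 54 ≡ 1, so λ ≡ 47·6 ≡ 17.
  x = λ² - 37 - 37 = 289 - 74 ≡ 3; y = λ·(37 - 3) - 31 ≡ 17. → (3, 17)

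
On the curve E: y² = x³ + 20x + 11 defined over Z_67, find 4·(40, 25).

Write G = (40, 25).
Repeated addition: build up to 4G.
2G: tangent at (40, 25): λ = (3·40² + 20)/(2·25) ≡ 63/50. 50⁻¹ ≡ 63 (mod 67), so λ ≡ 63·63 ≡ 16.
  x = λ² - 40 - 40 = 256 - 80 ≡ 42; y = λ·(40 - 42) - 25 ≡ 10. → (42, 10)
3G: (42, 10) + (40, 25). λ = (25 - 10)/(40 - 42) ≡ 15/65 mod 67. 65⁻¹ ≡ 33 (mod 67), so λ ≡ 26.
  x = λ² - 42 - 40 = 676 - 82 ≡ 58; y = λ·(42 - 58) - 10 ≡ 43. → (58, 43)
4G: (58, 43) + (40, 25). λ = (25 - 43)/(40 - 58) ≡ 49/49 mod 67. 49⁻¹ ≡ 26 (mod 67), so λ ≡ 1.
  x = λ² - 58 - 40 = 1 - 98 ≡ 37; y = λ·(58 - 37) - 43 ≡ 45. → (37, 45)

(37, 45)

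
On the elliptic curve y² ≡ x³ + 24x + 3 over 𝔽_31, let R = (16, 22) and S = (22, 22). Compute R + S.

(16, 22) + (22, 22). λ = (22 - 22)/(22 - 16) ≡ 0/6 mod 31. 6⁻¹ ≡ 26 (mod 31), so λ ≡ 0.
  x = λ² - 16 - 22 = 0 - 38 ≡ 24; y = λ·(16 - 24) - 22 ≡ 9. → (24, 9)

(24, 9)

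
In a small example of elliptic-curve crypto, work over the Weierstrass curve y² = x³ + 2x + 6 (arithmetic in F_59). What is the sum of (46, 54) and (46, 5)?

O

The two points share x = 46 and their y-coordinates satisfy 54 + 5 ≡ 0 (mod 59), so they are inverses. Their sum is 𝒪.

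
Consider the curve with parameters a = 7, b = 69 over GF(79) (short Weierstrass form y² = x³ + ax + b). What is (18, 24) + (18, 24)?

tangent at (18, 24): λ = (3·18² + 7)/(2·24) ≡ 31/48. 48⁻¹ ≡ 28 (mod 79) since 48·28 = 1344 ≡ 1, so λ ≡ 31·28 ≡ 78.
  x = λ² - 18 - 18 = 6084 - 36 ≡ 44; y = λ·(18 - 44) - 24 ≡ 2. → (44, 2)

(44, 2)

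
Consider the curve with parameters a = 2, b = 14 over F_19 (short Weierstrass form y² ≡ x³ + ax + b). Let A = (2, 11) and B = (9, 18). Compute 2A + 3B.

(9, 1)

First 2A:
Repeated addition: build up to 2A.
2A: tangent at (2, 11): λ = (3·2² + 2)/(2·11) ≡ 14/3. 3⁻¹ ≡ 13 (mod 19) since 3·13 = 39 ≡ 1, so λ ≡ 14·13 ≡ 11.
  x = λ² - 2 - 2 = 121 - 4 ≡ 3; y = λ·(2 - 3) - 11 ≡ 16. → (3, 16)
2A = (3, 16).
Next 3B:
Repeated addition: build up to 3B.
2B: tangent at (9, 18): λ = (3·9² + 2)/(2·18) ≡ 17/17. 17⁻¹ ≡ 9 (mod 19), so λ ≡ 17·9 ≡ 1.
  x = λ² - 9 - 9 = 1 - 18 ≡ 2; y = λ·(9 - 2) - 18 ≡ 8. → (2, 8)
3B: (2, 8) + (9, 18). λ = (18 - 8)/(9 - 2) ≡ 10/7 mod 19. 7⁻¹ ≡ 11 (mod 19) since 7·11 = 77 ≡ 1, so λ ≡ 15.
  x = λ² - 2 - 9 = 225 - 11 ≡ 5; y = λ·(2 - 5) - 8 ≡ 4. → (5, 4)
3B = (5, 4).
Finally 2A + 3B:
(3, 16) + (5, 4). λ = (4 - 16)/(5 - 3) ≡ 7/2 mod 19. 2⁻¹ ≡ 10 (mod 19), so λ ≡ 13.
  x = λ² - 3 - 5 = 169 - 8 ≡ 9; y = λ·(3 - 9) - 16 ≡ 1. → (9, 1)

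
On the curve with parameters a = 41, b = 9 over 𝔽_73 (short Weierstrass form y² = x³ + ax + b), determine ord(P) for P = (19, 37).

2P: tangent at (19, 37): λ = (3·19² + 41)/(2·37) ≡ 29/1. 1⁻¹ ≡ 1 (mod 73), so λ ≡ 29·1 ≡ 29.
  x = λ² - 19 - 19 = 841 - 38 ≡ 0; y = λ·(19 - 0) - 37 ≡ 3. → (0, 3)
3P: (0, 3) + (19, 37). λ = (37 - 3)/(19 - 0) ≡ 34/19 mod 73. 19⁻¹ ≡ 50 (mod 73), so λ ≡ 21.
  x = λ² - 0 - 19 = 441 - 19 ≡ 57; y = λ·(0 - 57) - 3 ≡ 41. → (57, 41)
4P: (57, 41) + (19, 37). λ = (37 - 41)/(19 - 57) ≡ 69/35 mod 73. 35⁻¹ ≡ 48 (mod 73) since 35·48 = 1680 ≡ 1, so λ ≡ 27.
  x = λ² - 57 - 19 = 729 - 76 ≡ 69; y = λ·(57 - 69) - 41 ≡ 0. → (69, 0)
5P: (69, 0) + (19, 37). λ = (37 - 0)/(19 - 69) ≡ 37/23 mod 73. 23⁻¹ ≡ 54 (mod 73), so λ ≡ 27.
  x = λ² - 69 - 19 = 729 - 88 ≡ 57; y = λ·(69 - 57) - 0 ≡ 32. → (57, 32)
6P: (57, 32) + (19, 37). λ = (37 - 32)/(19 - 57) ≡ 5/35 mod 73. 35⁻¹ ≡ 48 (mod 73), so λ ≡ 21.
  x = λ² - 57 - 19 = 441 - 76 ≡ 0; y = λ·(57 - 0) - 32 ≡ 70. → (0, 70)
7P: (0, 70) + (19, 37). λ = (37 - 70)/(19 - 0) ≡ 40/19 mod 73. 19⁻¹ ≡ 50 (mod 73) since 19·50 = 950 ≡ 1, so λ ≡ 29.
  x = λ² - 0 - 19 = 841 - 19 ≡ 19; y = λ·(0 - 19) - 70 ≡ 36. → (19, 36)
8P: (19, 36) + (19, 37): same x and y₁ ≡ -y₂, so the sum is ∞.
8P = ∞, so the order is 8.

8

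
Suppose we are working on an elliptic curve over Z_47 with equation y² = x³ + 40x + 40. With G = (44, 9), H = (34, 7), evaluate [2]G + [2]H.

First 2G:
Repeated addition: build up to 2G.
2G: tangent at (44, 9): λ = (3·44² + 40)/(2·9) ≡ 20/18. 18⁻¹ ≡ 34 (mod 47), so λ ≡ 20·34 ≡ 22.
  x = λ² - 44 - 44 = 484 - 88 ≡ 20; y = λ·(44 - 20) - 9 ≡ 2. → (20, 2)
2G = (20, 2).
Next 2H:
Repeated addition: build up to 2H.
2H: tangent at (34, 7): λ = (3·34² + 40)/(2·7) ≡ 30/14. 14⁻¹ ≡ 37 (mod 47) since 14·37 = 518 ≡ 1, so λ ≡ 30·37 ≡ 29.
  x = λ² - 34 - 34 = 841 - 68 ≡ 21; y = λ·(34 - 21) - 7 ≡ 41. → (21, 41)
2H = (21, 41).
Finally 2G + 2H:
(20, 2) + (21, 41). λ = (41 - 2)/(21 - 20) ≡ 39/1 mod 47. 1⁻¹ ≡ 1 (mod 47), so λ ≡ 39.
  x = λ² - 20 - 21 = 1521 - 41 ≡ 23; y = λ·(20 - 23) - 2 ≡ 22. → (23, 22)

(23, 22)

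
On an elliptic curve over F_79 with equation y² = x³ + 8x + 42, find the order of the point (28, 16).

4

2P: tangent at (28, 16): λ = (3·28² + 8)/(2·16) ≡ 69/32. 32⁻¹ ≡ 42 (mod 79) since 32·42 = 1344 ≡ 1, so λ ≡ 69·42 ≡ 54.
  x = λ² - 28 - 28 = 2916 - 56 ≡ 16; y = λ·(28 - 16) - 16 ≡ 0. → (16, 0)
3P: (16, 0) + (28, 16). λ = (16 - 0)/(28 - 16) ≡ 16/12 mod 79. 12⁻¹ ≡ 33 (mod 79) since 12·33 = 396 ≡ 1, so λ ≡ 54.
  x = λ² - 16 - 28 = 2916 - 44 ≡ 28; y = λ·(16 - 28) - 0 ≡ 63. → (28, 63)
4P: (28, 63) + (28, 16): same x and y₁ ≡ -y₂, so the sum is the point at infinity.
4P = the point at infinity, so the order is 4.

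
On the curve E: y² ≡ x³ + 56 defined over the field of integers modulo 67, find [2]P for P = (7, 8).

(11, 39)

tangent at (7, 8): λ = (3·7² + 0)/(2·8) ≡ 13/16. 16⁻¹ ≡ 21 (mod 67) since 16·21 = 336 ≡ 1, so λ ≡ 13·21 ≡ 5.
  x = λ² - 7 - 7 = 25 - 14 ≡ 11; y = λ·(7 - 11) - 8 ≡ 39. → (11, 39)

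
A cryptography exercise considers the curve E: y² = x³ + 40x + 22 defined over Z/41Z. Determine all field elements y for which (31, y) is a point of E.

4, 37

x³ + 40x + 22 = 31053 ≡ 16 (mod 41).
Square roots of 16 mod 41: 4 and 37 (since 4² = 16 ≡ 16).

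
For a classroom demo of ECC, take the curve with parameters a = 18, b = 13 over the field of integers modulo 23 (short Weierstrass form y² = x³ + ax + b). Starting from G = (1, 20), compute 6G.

(1, 3)

Double-and-add on 6 = (110)₂. Start with G = (1, 20) for the leading 1-bit.
double: tangent at (1, 20): λ = (3·1² + 18)/(2·20) ≡ 21/17. 17⁻¹ ≡ 19 (mod 23), so λ ≡ 21·19 ≡ 8.
  x = λ² - 1 - 1 = 64 - 2 ≡ 16; y = λ·(1 - 16) - 20 ≡ 21. → (16, 21)
add G: (16, 21) + (1, 20). λ = (20 - 21)/(1 - 16) ≡ 22/8 mod 23. 8⁻¹ ≡ 3 (mod 23), so λ ≡ 20.
  x = λ² - 16 - 1 = 400 - 17 ≡ 15; y = λ·(16 - 15) - 21 ≡ 22. → (15, 22)
double: tangent at (15, 22): λ = (3·15² + 18)/(2·22) ≡ 3/21. 21⁻¹ ≡ 11 (mod 23) since 21·11 = 231 ≡ 1, so λ ≡ 3·11 ≡ 10.
  x = λ² - 15 - 15 = 100 - 30 ≡ 1; y = λ·(15 - 1) - 22 ≡ 3. → (1, 3)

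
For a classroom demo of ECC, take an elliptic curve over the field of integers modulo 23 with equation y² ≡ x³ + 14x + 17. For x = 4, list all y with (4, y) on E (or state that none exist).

x³ + 14x + 17 = 137 ≡ 22 (mod 23).
22 is a non-residue mod 23; no y exists.

none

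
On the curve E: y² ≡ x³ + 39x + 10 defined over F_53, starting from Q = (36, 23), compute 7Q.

(16, 38)

Repeated addition: build up to 7Q.
2Q: tangent at (36, 23): λ = (3·36² + 39)/(2·23) ≡ 5/46. 46⁻¹ ≡ 15 (mod 53), so λ ≡ 5·15 ≡ 22.
  x = λ² - 36 - 36 = 484 - 72 ≡ 41; y = λ·(36 - 41) - 23 ≡ 26. → (41, 26)
3Q: (41, 26) + (36, 23). λ = (23 - 26)/(36 - 41) ≡ 50/48 mod 53. 48⁻¹ ≡ 21 (mod 53), so λ ≡ 43.
  x = λ² - 41 - 36 = 1849 - 77 ≡ 23; y = λ·(41 - 23) - 26 ≡ 6. → (23, 6)
4Q: (23, 6) + (36, 23). λ = (23 - 6)/(36 - 23) ≡ 17/13 mod 53. 13⁻¹ ≡ 49 (mod 53) since 13·49 = 637 ≡ 1, so λ ≡ 38.
  x = λ² - 23 - 36 = 1444 - 59 ≡ 7; y = λ·(23 - 7) - 6 ≡ 19. → (7, 19)
5Q: (7, 19) + (36, 23). λ = (23 - 19)/(36 - 7) ≡ 4/29 mod 53. 29⁻¹ ≡ 11 (mod 53), so λ ≡ 44.
  x = λ² - 7 - 36 = 1936 - 43 ≡ 38; y = λ·(7 - 38) - 19 ≡ 48. → (38, 48)
6Q: (38, 48) + (36, 23). λ = (23 - 48)/(36 - 38) ≡ 28/51 mod 53. 51⁻¹ ≡ 26 (mod 53), so λ ≡ 39.
  x = λ² - 38 - 36 = 1521 - 74 ≡ 16; y = λ·(38 - 16) - 48 ≡ 15. → (16, 15)
7Q: (16, 15) + (36, 23). λ = (23 - 15)/(36 - 16) ≡ 8/20 mod 53. 20⁻¹ ≡ 8 (mod 53), so λ ≡ 11.
  x = λ² - 16 - 36 = 121 - 52 ≡ 16; y = λ·(16 - 16) - 15 ≡ 38. → (16, 38)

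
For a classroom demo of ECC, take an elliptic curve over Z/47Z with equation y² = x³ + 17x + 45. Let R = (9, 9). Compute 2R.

tangent at (9, 9): λ = (3·9² + 17)/(2·9) ≡ 25/18. 18⁻¹ ≡ 34 (mod 47) since 18·34 = 612 ≡ 1, so λ ≡ 25·34 ≡ 4.
  x = λ² - 9 - 9 = 16 - 18 ≡ 45; y = λ·(9 - 45) - 9 ≡ 35. → (45, 35)

(45, 35)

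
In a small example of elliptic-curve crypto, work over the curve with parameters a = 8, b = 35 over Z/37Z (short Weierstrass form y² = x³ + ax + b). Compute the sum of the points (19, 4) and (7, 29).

(12, 3)

(19, 4) + (7, 29). λ = (29 - 4)/(7 - 19) ≡ 25/25 mod 37. 25⁻¹ ≡ 3 (mod 37) since 25·3 = 75 ≡ 1, so λ ≡ 1.
  x = λ² - 19 - 7 = 1 - 26 ≡ 12; y = λ·(19 - 12) - 4 ≡ 3. → (12, 3)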